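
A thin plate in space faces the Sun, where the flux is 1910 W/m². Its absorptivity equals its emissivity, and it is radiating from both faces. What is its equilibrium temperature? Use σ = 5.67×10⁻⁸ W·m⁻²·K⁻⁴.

Absorbed flux αS = emitted flux 2εσT⁴ per unit area; with α = ε this gives T = (S/2σ)^(1/4).
T = (1910 / (2 × 5.67×10⁻⁸))^(1/4) = (1.68×10^10)^(1/4).
T = 360 K.

T ≈ 360 K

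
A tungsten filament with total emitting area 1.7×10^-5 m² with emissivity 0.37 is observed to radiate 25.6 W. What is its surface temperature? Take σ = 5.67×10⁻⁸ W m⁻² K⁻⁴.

From P = εσAT⁴, T = (P / εσA)^(1/4) = (25.6 / (0.37 × 5.67×10⁻⁸ × 1.70×10^-5))^(1/4).
T = (7.18×10^13)^(1/4) = 2910 K.

T ≈ 2910 K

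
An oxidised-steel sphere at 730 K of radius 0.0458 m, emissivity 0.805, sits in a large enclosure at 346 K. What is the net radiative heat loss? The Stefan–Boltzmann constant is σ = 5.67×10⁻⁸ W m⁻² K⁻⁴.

Q ≈ 324 W

A = 4πr² = 4π × (0.0458)² = 0.0264 m².
Q = εσA(T⁴ − T_s⁴). T⁴ − T_s⁴ = (730)⁴ − (346)⁴ = 2.84×10^11 − 1.43×10^10 = 2.70×10^11 K⁴.
Q = 0.805 × 5.67×10⁻⁸ × 0.0264 × 2.70×10^11 = 324 W.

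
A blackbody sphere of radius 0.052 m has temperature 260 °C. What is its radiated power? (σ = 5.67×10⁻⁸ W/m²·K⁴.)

A = 4πr² = 4π × (0.052)² = 0.0340 m².
260 °C = 533 K.
P = σAT⁴ = 5.67×10⁻⁸ × 0.0340 × (533)⁴ = 5.67×10⁻⁸ × 0.0340 × 8.07×10^10.
P = 155 W.

P ≈ 155 W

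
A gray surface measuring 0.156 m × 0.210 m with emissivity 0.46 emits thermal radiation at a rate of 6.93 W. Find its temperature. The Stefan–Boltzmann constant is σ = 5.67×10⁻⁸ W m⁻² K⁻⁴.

A = 0.156 × 0.210 = 0.0328 m².
From P = εσAT⁴, T = (P / εσA)^(1/4) = (6.93 / (0.46 × 5.67×10⁻⁸ × 0.0328))^(1/4).
T = (8.11×10^9)^(1/4) = 300 K.

T ≈ 300 K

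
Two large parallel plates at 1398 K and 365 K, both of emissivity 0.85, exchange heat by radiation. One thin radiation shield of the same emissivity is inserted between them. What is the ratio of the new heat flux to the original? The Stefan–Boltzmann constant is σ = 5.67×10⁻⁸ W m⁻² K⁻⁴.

With N identical shields there are N+1 = 2 gaps in series, each with the same radiative resistance, so the flux falls to 1/(N+1) of its unshielded value.

ratio ≈ 0.500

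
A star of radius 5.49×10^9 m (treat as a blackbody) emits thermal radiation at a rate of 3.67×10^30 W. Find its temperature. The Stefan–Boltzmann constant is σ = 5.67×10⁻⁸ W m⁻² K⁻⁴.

T ≈ 20300 K

A = 4πr² = 4π × (5.49×10^9)² = 3.79×10^20 m².
From P = σAT⁴, T = (P / σA)^(1/4) = (3.67×10^30 / (5.67×10⁻⁸ × 3.79×10^20))^(1/4).
T = (1.71×10^17)^(1/4) = 20300 K.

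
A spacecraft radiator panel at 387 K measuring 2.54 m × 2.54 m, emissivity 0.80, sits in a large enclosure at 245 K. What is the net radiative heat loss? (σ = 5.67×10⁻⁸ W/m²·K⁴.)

A = 2.54 × 2.54 = 6.45 m².
Q = εσA(T⁴ − T_s⁴). T⁴ − T_s⁴ = (387)⁴ − (245)⁴ = 2.24×10^10 − 3.60×10^9 = 1.88×10^10 K⁴.
Q = 0.80 × 5.67×10⁻⁸ × 6.45 × 1.88×10^10 = 5510 W.

Q ≈ 5510 W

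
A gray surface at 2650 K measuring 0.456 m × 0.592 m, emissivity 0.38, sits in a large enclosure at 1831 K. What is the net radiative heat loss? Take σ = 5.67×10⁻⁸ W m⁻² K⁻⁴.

Q ≈ 2.21×10^5 W

A = 0.456 × 0.592 = 0.270 m².
Q = εσA(T⁴ − T_s⁴). T⁴ − T_s⁴ = (2650)⁴ − (1831)⁴ = 4.93×10^13 − 1.12×10^13 = 3.81×10^13 K⁴.
Q = 0.38 × 5.67×10⁻⁸ × 0.270 × 3.81×10^13 = 2.21×10^5 W.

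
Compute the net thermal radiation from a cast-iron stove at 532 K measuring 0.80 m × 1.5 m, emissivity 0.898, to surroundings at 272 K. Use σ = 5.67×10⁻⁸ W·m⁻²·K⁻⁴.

Q ≈ 4560 W

A = 0.80 × 1.5 = 1.20 m².
Q = εσA(T⁴ − T_s⁴). T⁴ − T_s⁴ = (532)⁴ − (272)⁴ = 8.01×10^10 − 5.47×10^9 = 7.46×10^10 K⁴.
Q = 0.898 × 5.67×10⁻⁸ × 1.20 × 7.46×10^10 = 4560 W.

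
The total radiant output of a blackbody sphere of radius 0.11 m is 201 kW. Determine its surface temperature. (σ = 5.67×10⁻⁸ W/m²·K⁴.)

T ≈ 2200 K

A = 4πr² = 4π × (0.11)² = 0.152 m².
From P = σAT⁴, T = (P / σA)^(1/4) = (2.01×10^5 / (5.67×10⁻⁸ × 0.152))^(1/4).
T = (2.33×10^13)^(1/4) = 2200 K.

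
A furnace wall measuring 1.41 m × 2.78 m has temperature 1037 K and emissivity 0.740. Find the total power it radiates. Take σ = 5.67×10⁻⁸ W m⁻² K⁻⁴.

P ≈ 1.90×10^5 W

A = 1.41 × 2.78 = 3.92 m².
Stefan–Boltzmann: P = εσAT⁴ = 0.740 × 5.67×10⁻⁸ × 3.92 × (1037)⁴ = 0.740 × 5.67×10⁻⁸ × 3.92 × 1.16×10^12.
P = 1.90×10^5 W.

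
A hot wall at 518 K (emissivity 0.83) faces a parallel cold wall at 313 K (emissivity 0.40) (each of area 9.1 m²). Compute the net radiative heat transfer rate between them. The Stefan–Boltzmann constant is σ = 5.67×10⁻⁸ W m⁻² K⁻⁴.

For two large parallel gray plates, q = σ(T₁⁴ − T₂⁴) / (1/ε₁ + 1/ε₂ − 1).
1/ε₁ + 1/ε₂ − 1 = 1/0.83 + 1/0.40 − 1 = 2.705.
T₁⁴ − T₂⁴ = 7.20×10^10 − 9.60×10^9 = 6.24×10^10 K⁴.
q = 5.67×10⁻⁸ × 6.24×10^10 / 2.705 = 1310 W/m².
Q = q·A = 1310 × 9.1 = 11900 W.

Q ≈ 11900 W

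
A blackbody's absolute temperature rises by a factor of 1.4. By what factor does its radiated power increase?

P ∝ T⁴, so the power scales as (1.4)⁴ = 3.84.

factor ≈ 3.84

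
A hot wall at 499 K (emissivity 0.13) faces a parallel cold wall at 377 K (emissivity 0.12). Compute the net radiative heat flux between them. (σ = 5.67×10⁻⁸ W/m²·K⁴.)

q ≈ 158 W/m²

For two large parallel gray plates, q = σ(T₁⁴ − T₂⁴) / (1/ε₁ + 1/ε₂ − 1).
1/ε₁ + 1/ε₂ − 1 = 1/0.13 + 1/0.12 − 1 = 15.03.
T₁⁴ − T₂⁴ = 6.20×10^10 − 2.02×10^10 = 4.18×10^10 K⁴.
q = 5.67×10⁻⁸ × 4.18×10^10 / 15.03 = 158 W/m².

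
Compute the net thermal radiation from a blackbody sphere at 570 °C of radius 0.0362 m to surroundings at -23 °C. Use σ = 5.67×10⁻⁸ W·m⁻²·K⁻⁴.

A = 4πr² = 4π × (0.0362)² = 0.0165 m².
Convert: 570 °C = 843 K; -23 °C = 250 K.
Q = σA(T⁴ − T_s⁴). T⁴ − T_s⁴ = (843)⁴ − (250)⁴ = 5.05×10^11 − 3.91×10^9 = 5.01×10^11 K⁴.
Q = 5.67×10⁻⁸ × 0.0165 × 5.01×10^11 = 468 W.

Q ≈ 468 W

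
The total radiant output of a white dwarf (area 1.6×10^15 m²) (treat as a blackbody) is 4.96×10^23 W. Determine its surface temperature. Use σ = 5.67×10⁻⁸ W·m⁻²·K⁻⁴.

From P = σAT⁴, T = (P / σA)^(1/4) = (4.96×10^23 / (5.67×10⁻⁸ × 1.60×10^15))^(1/4).
T = (5.47×10^15)^(1/4) = 8600 K.

T ≈ 8600 K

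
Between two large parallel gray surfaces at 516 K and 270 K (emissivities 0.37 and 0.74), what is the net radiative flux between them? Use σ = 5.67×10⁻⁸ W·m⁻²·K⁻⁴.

For two large parallel gray plates, q = σ(T₁⁴ − T₂⁴) / (1/ε₁ + 1/ε₂ − 1).
1/ε₁ + 1/ε₂ − 1 = 1/0.37 + 1/0.74 − 1 = 3.054.
T₁⁴ − T₂⁴ = 7.09×10^10 − 5.31×10^9 = 6.56×10^10 K⁴.
q = 5.67×10⁻⁸ × 6.56×10^10 / 3.054 = 1220 W/m².

q ≈ 1220 W/m²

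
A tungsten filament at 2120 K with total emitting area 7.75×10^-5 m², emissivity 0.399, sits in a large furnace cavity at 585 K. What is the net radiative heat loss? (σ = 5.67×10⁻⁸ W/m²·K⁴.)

Q = εσA(T⁴ − T_s⁴). T⁴ − T_s⁴ = (2120)⁴ − (585)⁴ = 2.02×10^13 − 1.17×10^11 = 2.01×10^13 K⁴.
Q = 0.399 × 5.67×10⁻⁸ × 7.75×10^-5 × 2.01×10^13 = 35.2 W.

Q ≈ 35.2 W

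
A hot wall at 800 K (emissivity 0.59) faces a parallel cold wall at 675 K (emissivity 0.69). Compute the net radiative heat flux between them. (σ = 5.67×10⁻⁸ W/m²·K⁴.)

For two large parallel gray plates, q = σ(T₁⁴ − T₂⁴) / (1/ε₁ + 1/ε₂ − 1).
1/ε₁ + 1/ε₂ − 1 = 1/0.59 + 1/0.69 − 1 = 2.144.
T₁⁴ − T₂⁴ = 4.10×10^11 − 2.08×10^11 = 2.02×10^11 K⁴.
q = 5.67×10⁻⁸ × 2.02×10^11 / 2.144 = 5340 W/m².

q ≈ 5340 W/m²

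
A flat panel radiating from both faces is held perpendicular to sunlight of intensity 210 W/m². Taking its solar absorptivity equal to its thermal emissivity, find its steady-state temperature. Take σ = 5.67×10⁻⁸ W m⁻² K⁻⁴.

Absorbed flux αS = emitted flux 2εσT⁴ per unit area; with α = ε this gives T = (S/2σ)^(1/4).
T = (210 / (2 × 5.67×10⁻⁸))^(1/4) = (1.85×10^9)^(1/4).
T = 207 K.

T ≈ 207 K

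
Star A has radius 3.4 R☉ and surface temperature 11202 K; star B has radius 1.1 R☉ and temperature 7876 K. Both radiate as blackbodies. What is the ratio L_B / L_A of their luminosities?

L = 4πR²σT⁴ ∝ R²T⁴, so L_B/L_A = (1.1/3.4)² × (7876/11202)⁴ = 0.105 × 0.244 = 0.0256.

L_B/L_A ≈ 0.0256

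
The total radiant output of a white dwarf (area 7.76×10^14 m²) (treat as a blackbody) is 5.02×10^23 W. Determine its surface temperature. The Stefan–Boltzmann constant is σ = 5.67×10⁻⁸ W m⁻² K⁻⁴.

T ≈ 10300 K

From P = σAT⁴, T = (P / σA)^(1/4) = (5.02×10^23 / (5.67×10⁻⁸ × 7.76×10^14))^(1/4).
T = (1.14×10^16)^(1/4) = 10300 K.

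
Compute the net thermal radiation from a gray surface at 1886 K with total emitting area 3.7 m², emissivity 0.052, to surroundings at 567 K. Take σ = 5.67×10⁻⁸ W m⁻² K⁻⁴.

Q ≈ 1.37×10^5 W

Q = εσA(T⁴ − T_s⁴). T⁴ − T_s⁴ = (1886)⁴ − (567)⁴ = 1.27×10^13 − 1.03×10^11 = 1.25×10^13 K⁴.
Q = 0.052 × 5.67×10⁻⁸ × 3.70 × 1.25×10^13 = 1.37×10^5 W.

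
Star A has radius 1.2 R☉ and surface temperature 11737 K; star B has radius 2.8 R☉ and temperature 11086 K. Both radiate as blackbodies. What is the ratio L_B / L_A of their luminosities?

L_B/L_A ≈ 4.33

L = 4πR²σT⁴ ∝ R²T⁴, so L_B/L_A = (2.8/1.2)² × (11086/11737)⁴ = 5.44 × 0.796 = 4.33.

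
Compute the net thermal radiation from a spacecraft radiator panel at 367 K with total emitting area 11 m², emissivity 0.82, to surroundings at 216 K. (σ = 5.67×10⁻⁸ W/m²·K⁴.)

Q = εσA(T⁴ − T_s⁴). T⁴ − T_s⁴ = (367)⁴ − (216)⁴ = 1.81×10^10 − 2.18×10^9 = 1.60×10^10 K⁴.
Q = 0.82 × 5.67×10⁻⁸ × 11.0 × 1.60×10^10 = 8160 W.

Q ≈ 8160 W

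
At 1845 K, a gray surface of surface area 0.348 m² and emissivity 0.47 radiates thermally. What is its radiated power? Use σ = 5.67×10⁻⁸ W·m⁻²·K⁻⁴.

P = εσAT⁴ = 0.47 × 5.67×10⁻⁸ × 0.348 × (1845)⁴ = 0.47 × 5.67×10⁻⁸ × 0.348 × 1.16×10^13.
P = 1.07×10^5 W.

P ≈ 1.07×10^5 W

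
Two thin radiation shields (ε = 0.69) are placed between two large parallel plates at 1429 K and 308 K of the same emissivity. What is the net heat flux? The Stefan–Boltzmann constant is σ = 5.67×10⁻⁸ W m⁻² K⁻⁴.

q ≈ 41400 W/m²

Each of the 3 gaps contributes resistance (2/ε − 1) = 2/0.69 − 1 = 1.899; total = 5.696.
q = σ(T₁⁴ − T₂⁴) / 5.696 = 5.67×10⁻⁸ × 4.16×10^12 / 5.696 = 41400 W/m².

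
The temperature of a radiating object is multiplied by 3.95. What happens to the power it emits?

P ∝ T⁴, so the power scales as (3.95)⁴ = 243.

factor ≈ 243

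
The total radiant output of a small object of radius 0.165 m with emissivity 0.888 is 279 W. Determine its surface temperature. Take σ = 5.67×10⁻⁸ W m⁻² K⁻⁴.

T ≈ 357 K

A = 4πr² = 4π × (0.165)² = 0.342 m².
From P = εσAT⁴, T = (P / εσA)^(1/4) = (279 / (0.888 × 5.67×10⁻⁸ × 0.342))^(1/4).
T = (1.62×10^10)^(1/4) = 357 K.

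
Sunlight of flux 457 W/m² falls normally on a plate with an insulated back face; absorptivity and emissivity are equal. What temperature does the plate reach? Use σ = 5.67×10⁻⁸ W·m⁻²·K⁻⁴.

T ≈ 300 K

Absorbed flux αS = emitted flux εσT⁴ (one radiating face); with α = ε, T = (S/σ)^(1/4).
T = (457 / 5.67×10⁻⁸)^(1/4) = (8.06×10^9)^(1/4).
T = 300 K.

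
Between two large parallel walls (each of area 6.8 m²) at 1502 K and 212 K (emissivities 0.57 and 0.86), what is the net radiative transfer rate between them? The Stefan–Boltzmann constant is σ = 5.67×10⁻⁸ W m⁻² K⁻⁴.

For two large parallel gray plates, q = σ(T₁⁴ − T₂⁴) / (1/ε₁ + 1/ε₂ − 1).
1/ε₁ + 1/ε₂ − 1 = 1/0.57 + 1/0.86 − 1 = 1.917.
T₁⁴ − T₂⁴ = 5.09×10^12 − 2.02×10^9 = 5.09×10^12 K⁴.
q = 5.67×10⁻⁸ × 5.09×10^12 / 1.917 = 1.50×10^5 W/m².
Q = q·A = 1.50×10^5 × 6.8 = 1.02×10^6 W.

Q ≈ 1.02×10^6 W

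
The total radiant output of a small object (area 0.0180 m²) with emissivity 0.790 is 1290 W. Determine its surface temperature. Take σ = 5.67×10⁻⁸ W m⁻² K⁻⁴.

From P = εσAT⁴, T = (P / εσA)^(1/4) = (1290 / (0.790 × 5.67×10⁻⁸ × 0.0180))^(1/4).
T = (1.60×10^12)^(1/4) = 1120 K.

T ≈ 1120 K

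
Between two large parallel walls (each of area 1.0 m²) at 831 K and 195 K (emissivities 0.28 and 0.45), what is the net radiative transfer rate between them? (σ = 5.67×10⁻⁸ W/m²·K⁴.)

For two large parallel gray plates, q = σ(T₁⁴ − T₂⁴) / (1/ε₁ + 1/ε₂ − 1).
1/ε₁ + 1/ε₂ − 1 = 1/0.28 + 1/0.45 − 1 = 4.794.
T₁⁴ − T₂⁴ = 4.77×10^11 − 1.45×10^9 = 4.75×10^11 K⁴.
q = 5.67×10⁻⁸ × 4.75×10^11 / 4.794 = 5620 W/m².
Q = q·A = 5620 × 1.0 = 5620 W.

Q ≈ 5620 W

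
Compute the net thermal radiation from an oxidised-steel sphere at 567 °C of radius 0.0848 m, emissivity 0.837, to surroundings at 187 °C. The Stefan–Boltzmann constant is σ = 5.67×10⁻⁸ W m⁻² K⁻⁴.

Q ≈ 1940 W

A = 4πr² = 4π × (0.0848)² = 0.0904 m².
Convert: 567 °C = 840 K; 187 °C = 460 K.
Q = εσA(T⁴ − T_s⁴). T⁴ − T_s⁴ = (840)⁴ − (460)⁴ = 4.98×10^11 − 4.48×10^10 = 4.53×10^11 K⁴.
Q = 0.837 × 5.67×10⁻⁸ × 0.0904 × 4.53×10^11 = 1940 W.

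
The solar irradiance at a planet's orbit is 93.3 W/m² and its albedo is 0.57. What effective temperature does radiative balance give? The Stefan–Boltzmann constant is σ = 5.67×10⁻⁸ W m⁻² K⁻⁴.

Power absorbed = (1−a)S·πR²; power emitted = 4πR²σT⁴. Equating and cancelling πR²:
T = ((1−a)S / 4σ)^(1/4) = (40.1 / (4 × 5.67×10⁻⁸))^(1/4) = (1.77×10^8)^(1/4).
T = 115 K.

T ≈ 115 K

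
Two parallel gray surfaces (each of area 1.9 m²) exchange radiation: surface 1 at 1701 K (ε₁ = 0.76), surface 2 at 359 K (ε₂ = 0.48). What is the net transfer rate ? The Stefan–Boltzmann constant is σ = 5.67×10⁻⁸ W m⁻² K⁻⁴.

For two large parallel gray plates, q = σ(T₁⁴ − T₂⁴) / (1/ε₁ + 1/ε₂ − 1).
1/ε₁ + 1/ε₂ − 1 = 1/0.76 + 1/0.48 − 1 = 2.399.
T₁⁴ − T₂⁴ = 8.37×10^12 − 1.66×10^10 = 8.36×10^12 K⁴.
q = 5.67×10⁻⁸ × 8.36×10^12 / 2.399 = 1.97×10^5 W/m².
Q = q·A = 1.97×10^5 × 1.9 = 3.75×10^5 W.

Q ≈ 3.75×10^5 W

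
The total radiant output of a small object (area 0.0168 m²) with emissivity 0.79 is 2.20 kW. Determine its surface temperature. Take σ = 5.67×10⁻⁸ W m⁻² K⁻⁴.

From P = εσAT⁴, T = (P / εσA)^(1/4) = (2200 / (0.79 × 5.67×10⁻⁸ × 0.0168))^(1/4).
T = (2.92×10^12)^(1/4) = 1310 K.

T ≈ 1310 K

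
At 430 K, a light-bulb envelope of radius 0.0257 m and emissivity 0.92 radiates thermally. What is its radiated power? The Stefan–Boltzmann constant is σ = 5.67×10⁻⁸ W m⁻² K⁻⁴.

P ≈ 14.8 W

A = 4πr² = 4π × (0.0257)² = 8.30×10^-3 m².
Stefan–Boltzmann: P = εσAT⁴ = 0.92 × 5.67×10⁻⁸ × 8.30×10^-3 × (430)⁴ = 0.92 × 5.67×10⁻⁸ × 8.30×10^-3 × 3.42×10^10.
P = 14.8 W.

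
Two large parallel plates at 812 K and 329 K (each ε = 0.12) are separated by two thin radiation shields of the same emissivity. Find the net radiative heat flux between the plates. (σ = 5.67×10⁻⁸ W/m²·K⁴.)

q ≈ 510 W/m²

Each of the 3 gaps contributes resistance (2/ε − 1) = 2/0.12 − 1 = 15.67; total = 47.00.
q = σ(T₁⁴ − T₂⁴) / 47.00 = 5.67×10⁻⁸ × 4.23×10^11 / 47.00 = 510 W/m².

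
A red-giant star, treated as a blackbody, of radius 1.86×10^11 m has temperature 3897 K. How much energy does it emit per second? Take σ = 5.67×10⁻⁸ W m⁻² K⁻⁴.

P ≈ 5.69×10^30 W

A = 4πr² = 4π × (1.86×10^11)² = 4.35×10^23 m².
P = σAT⁴ = 5.67×10⁻⁸ × 4.35×10^23 × (3897)⁴ = 5.67×10⁻⁸ × 4.35×10^23 × 2.31×10^14.
P = 5.69×10^30 W.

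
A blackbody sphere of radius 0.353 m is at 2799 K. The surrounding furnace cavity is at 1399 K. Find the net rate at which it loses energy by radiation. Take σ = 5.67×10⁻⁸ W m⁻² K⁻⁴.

A = 4πr² = 4π × (0.353)² = 1.57 m².
Q = σA(T⁴ − T_s⁴). T⁴ − T_s⁴ = (2799)⁴ − (1399)⁴ = 6.14×10^13 − 3.83×10^12 = 5.75×10^13 K⁴.
Q = 5.67×10⁻⁸ × 1.57 × 5.75×10^13 = 5.11×10^6 W.

Q ≈ 5.11×10^6 W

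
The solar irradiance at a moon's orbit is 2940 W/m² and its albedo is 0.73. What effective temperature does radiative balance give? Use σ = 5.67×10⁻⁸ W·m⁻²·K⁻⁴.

T ≈ 243 K

Power absorbed = (1−a)S·πR²; power emitted = 4πR²σT⁴. Equating and cancelling πR²:
T = ((1−a)S / 4σ)^(1/4) = (794 / (4 × 5.67×10⁻⁸))^(1/4) = (3.50×10^9)^(1/4).
T = 243 K.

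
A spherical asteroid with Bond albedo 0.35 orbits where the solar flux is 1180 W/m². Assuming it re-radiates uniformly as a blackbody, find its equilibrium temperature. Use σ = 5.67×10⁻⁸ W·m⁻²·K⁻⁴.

T ≈ 241 K

Power absorbed = (1−a)S·πR²; power emitted = 4πR²σT⁴. Equating and cancelling πR²:
T = ((1−a)S / 4σ)^(1/4) = (767 / (4 × 5.67×10⁻⁸))^(1/4) = (3.38×10^9)^(1/4).
T = 241 K.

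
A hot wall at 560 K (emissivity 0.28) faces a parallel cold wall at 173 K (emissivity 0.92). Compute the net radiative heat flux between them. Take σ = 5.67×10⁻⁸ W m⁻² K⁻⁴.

For two large parallel gray plates, q = σ(T₁⁴ − T₂⁴) / (1/ε₁ + 1/ε₂ − 1).
1/ε₁ + 1/ε₂ − 1 = 1/0.28 + 1/0.92 − 1 = 3.658.
T₁⁴ − T₂⁴ = 9.83×10^10 − 8.96×10^8 = 9.74×10^10 K⁴.
q = 5.67×10⁻⁸ × 9.74×10^10 / 3.658 = 1510 W/m².

q ≈ 1510 W/m²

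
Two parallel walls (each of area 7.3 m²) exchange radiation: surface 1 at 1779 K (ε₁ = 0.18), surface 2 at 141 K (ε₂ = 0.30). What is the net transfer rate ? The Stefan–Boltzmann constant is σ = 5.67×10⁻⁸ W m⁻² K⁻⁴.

For two large parallel gray plates, q = σ(T₁⁴ − T₂⁴) / (1/ε₁ + 1/ε₂ − 1).
1/ε₁ + 1/ε₂ − 1 = 1/0.18 + 1/0.30 − 1 = 7.889.
T₁⁴ − T₂⁴ = 1.00×10^13 − 3.95×10^8 = 1.00×10^13 K⁴.
q = 5.67×10⁻⁸ × 1.00×10^13 / 7.889 = 72000 W/m².
Q = q·A = 72000 × 7.3 = 5.26×10^5 W.

Q ≈ 5.26×10^5 W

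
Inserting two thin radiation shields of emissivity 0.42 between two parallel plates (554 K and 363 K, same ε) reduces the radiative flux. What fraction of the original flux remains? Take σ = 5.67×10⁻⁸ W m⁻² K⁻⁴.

ratio ≈ 0.333

With N identical shields there are N+1 = 3 gaps in series, each with the same radiative resistance, so the flux falls to 1/(N+1) of its unshielded value.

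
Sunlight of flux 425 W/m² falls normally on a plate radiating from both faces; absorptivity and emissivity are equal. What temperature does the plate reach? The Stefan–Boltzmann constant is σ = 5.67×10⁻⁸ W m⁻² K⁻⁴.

Absorbed flux αS = emitted flux 2εσT⁴ per unit area; with α = ε this gives T = (S/2σ)^(1/4).
T = (425 / (2 × 5.67×10⁻⁸))^(1/4) = (3.75×10^9)^(1/4).
T = 247 K.

T ≈ 247 K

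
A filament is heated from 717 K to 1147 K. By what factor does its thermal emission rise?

ratio ≈ 6.55

P ∝ T⁴, so the ratio is (1147/717)⁴ = (1.600)⁴ = 6.55.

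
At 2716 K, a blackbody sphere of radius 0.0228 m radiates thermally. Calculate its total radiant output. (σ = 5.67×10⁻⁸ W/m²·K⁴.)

A = 4πr² = 4π × (0.0228)² = 6.53×10^-3 m².
P = σAT⁴ = 5.67×10⁻⁸ × 6.53×10^-3 × (2716)⁴ = 5.67×10⁻⁸ × 6.53×10^-3 × 5.44×10^13.
P = 20200 W.

P ≈ 20200 W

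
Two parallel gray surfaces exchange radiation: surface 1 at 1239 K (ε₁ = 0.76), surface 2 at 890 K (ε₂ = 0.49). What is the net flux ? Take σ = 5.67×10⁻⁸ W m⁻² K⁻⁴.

q ≈ 41600 W/m²

For two large parallel gray plates, q = σ(T₁⁴ − T₂⁴) / (1/ε₁ + 1/ε₂ − 1).
1/ε₁ + 1/ε₂ − 1 = 1/0.76 + 1/0.49 − 1 = 2.357.
T₁⁴ − T₂⁴ = 2.36×10^12 − 6.27×10^11 = 1.73×10^12 K⁴.
q = 5.67×10⁻⁸ × 1.73×10^12 / 2.357 = 41600 W/m².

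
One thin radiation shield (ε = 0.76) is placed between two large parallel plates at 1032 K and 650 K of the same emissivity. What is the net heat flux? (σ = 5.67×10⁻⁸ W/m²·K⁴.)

q ≈ 16600 W/m²

Each of the 2 gaps contributes resistance (2/ε − 1) = 2/0.76 − 1 = 1.632; total = 3.263.
q = σ(T₁⁴ − T₂⁴) / 3.263 = 5.67×10⁻⁸ × 9.56×10^11 / 3.263 = 16600 W/m².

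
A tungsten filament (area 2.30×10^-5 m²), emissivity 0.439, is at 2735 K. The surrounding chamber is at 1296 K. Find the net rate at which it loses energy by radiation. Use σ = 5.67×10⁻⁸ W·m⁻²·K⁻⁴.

Q ≈ 30.4 W

Q = εσA(T⁴ − T_s⁴). T⁴ − T_s⁴ = (2735)⁴ − (1296)⁴ = 5.60×10^13 − 2.82×10^12 = 5.31×10^13 K⁴.
Q = 0.439 × 5.67×10⁻⁸ × 2.30×10^-5 × 5.31×10^13 = 30.4 W.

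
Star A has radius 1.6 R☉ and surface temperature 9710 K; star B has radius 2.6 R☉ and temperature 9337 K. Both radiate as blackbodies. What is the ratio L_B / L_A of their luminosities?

L_B/L_A ≈ 2.26

L = 4πR²σT⁴ ∝ R²T⁴, so L_B/L_A = (2.6/1.6)² × (9337/9710)⁴ = 2.64 × 0.855 = 2.26.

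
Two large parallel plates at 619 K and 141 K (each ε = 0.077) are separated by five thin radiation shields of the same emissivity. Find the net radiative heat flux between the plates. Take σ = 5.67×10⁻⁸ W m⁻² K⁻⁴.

q ≈ 55.4 W/m²

Each of the 6 gaps contributes resistance (2/ε − 1) = 2/0.077 − 1 = 24.97; total = 149.8.
q = σ(T₁⁴ − T₂⁴) / 149.8 = 5.67×10⁻⁸ × 1.46×10^11 / 149.8 = 55.4 W/m².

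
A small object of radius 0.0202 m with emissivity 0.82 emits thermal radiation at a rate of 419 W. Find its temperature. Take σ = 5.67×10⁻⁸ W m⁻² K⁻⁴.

T ≈ 1150 K

A = 4πr² = 4π × (0.0202)² = 5.13×10^-3 m².
From P = εσAT⁴, T = (P / εσA)^(1/4) = (419 / (0.82 × 5.67×10⁻⁸ × 5.13×10^-3))^(1/4).
T = (1.76×10^12)^(1/4) = 1150 K.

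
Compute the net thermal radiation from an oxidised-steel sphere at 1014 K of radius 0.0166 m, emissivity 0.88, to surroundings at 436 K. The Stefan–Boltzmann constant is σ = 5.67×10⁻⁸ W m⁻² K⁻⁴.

A = 4πr² = 4π × (0.0166)² = 3.46×10^-3 m².
Q = εσA(T⁴ − T_s⁴). T⁴ − T_s⁴ = (1014)⁴ − (436)⁴ = 1.06×10^12 − 3.61×10^10 = 1.02×10^12 K⁴.
Q = 0.88 × 5.67×10⁻⁸ × 3.46×10^-3 × 1.02×10^12 = 176 W.

Q ≈ 176 W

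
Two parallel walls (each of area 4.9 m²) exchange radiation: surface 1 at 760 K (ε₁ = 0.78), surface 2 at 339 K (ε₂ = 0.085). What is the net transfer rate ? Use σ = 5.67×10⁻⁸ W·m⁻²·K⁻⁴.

For two large parallel gray plates, q = σ(T₁⁴ − T₂⁴) / (1/ε₁ + 1/ε₂ − 1).
1/ε₁ + 1/ε₂ − 1 = 1/0.78 + 1/0.085 − 1 = 12.05.
T₁⁴ − T₂⁴ = 3.34×10^11 − 1.32×10^10 = 3.20×10^11 K⁴.
q = 5.67×10⁻⁸ × 3.20×10^11 / 12.05 = 1510 W/m².
Q = q·A = 1510 × 4.9 = 7390 W.

Q ≈ 7390 W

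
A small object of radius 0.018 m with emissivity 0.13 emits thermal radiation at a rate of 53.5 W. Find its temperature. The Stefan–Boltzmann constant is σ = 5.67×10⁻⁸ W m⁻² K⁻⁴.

T ≈ 1160 K

A = 4πr² = 4π × (0.018)² = 4.07×10^-3 m².
From P = εσAT⁴, T = (P / εσA)^(1/4) = (53.5 / (0.13 × 5.67×10⁻⁸ × 4.07×10^-3))^(1/4).
T = (1.78×10^12)^(1/4) = 1160 K.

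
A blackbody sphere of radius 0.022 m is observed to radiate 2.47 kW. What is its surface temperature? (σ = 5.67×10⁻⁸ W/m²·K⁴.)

A = 4πr² = 4π × (0.022)² = 6.08×10^-3 m².
From P = σAT⁴, T = (P / σA)^(1/4) = (2470 / (5.67×10⁻⁸ × 6.08×10^-3))^(1/4).
T = (7.16×10^12)^(1/4) = 1640 K.

T ≈ 1640 K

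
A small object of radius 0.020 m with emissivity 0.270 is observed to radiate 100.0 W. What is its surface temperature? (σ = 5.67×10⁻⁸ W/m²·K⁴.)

A = 4πr² = 4π × (0.020)² = 5.03×10^-3 m².
From P = εσAT⁴, T = (P / εσA)^(1/4) = (100 / (0.270 × 5.67×10⁻⁸ × 5.03×10^-3))^(1/4).
T = (1.30×10^12)^(1/4) = 1070 K.

T ≈ 1070 K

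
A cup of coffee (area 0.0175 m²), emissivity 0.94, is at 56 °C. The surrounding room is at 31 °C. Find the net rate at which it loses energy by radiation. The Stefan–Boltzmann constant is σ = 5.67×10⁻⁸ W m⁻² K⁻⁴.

Convert: 56 °C = 329 K; 31 °C = 304 K.
Q = εσA(T⁴ − T_s⁴). T⁴ − T_s⁴ = (329)⁴ − (304)⁴ = 1.17×10^10 − 8.54×10^9 = 3.18×10^9 K⁴.
Q = 0.94 × 5.67×10⁻⁸ × 0.0175 × 3.18×10^9 = 2.96 W.

Q ≈ 2.96 W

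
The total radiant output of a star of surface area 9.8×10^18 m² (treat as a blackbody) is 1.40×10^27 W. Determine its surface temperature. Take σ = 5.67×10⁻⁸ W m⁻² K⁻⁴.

T ≈ 7080 K

From P = σAT⁴, T = (P / σA)^(1/4) = (1.40×10^27 / (5.67×10⁻⁸ × 9.80×10^18))^(1/4).
T = (2.52×10^15)^(1/4) = 7080 K.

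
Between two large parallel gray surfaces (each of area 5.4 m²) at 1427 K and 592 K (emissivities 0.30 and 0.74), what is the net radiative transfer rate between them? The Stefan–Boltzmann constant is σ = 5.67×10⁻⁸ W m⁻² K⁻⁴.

Q ≈ 3.34×10^5 W

For two large parallel gray plates, q = σ(T₁⁴ − T₂⁴) / (1/ε₁ + 1/ε₂ − 1).
1/ε₁ + 1/ε₂ − 1 = 1/0.30 + 1/0.74 − 1 = 3.685.
T₁⁴ − T₂⁴ = 4.15×10^12 − 1.23×10^11 = 4.02×10^12 K⁴.
q = 5.67×10⁻⁸ × 4.02×10^12 / 3.685 = 61900 W/m².
Q = q·A = 61900 × 5.4 = 3.34×10^5 W.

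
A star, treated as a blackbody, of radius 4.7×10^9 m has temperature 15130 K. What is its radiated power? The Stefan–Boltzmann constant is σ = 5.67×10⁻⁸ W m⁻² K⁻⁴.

P ≈ 8.25×10^29 W

A = 4πr² = 4π × (4.7×10^9)² = 2.78×10^20 m².
P = σAT⁴ = 5.67×10⁻⁸ × 2.78×10^20 × (15130)⁴ = 5.67×10⁻⁸ × 2.78×10^20 × 5.24×10^16.
P = 8.25×10^29 W.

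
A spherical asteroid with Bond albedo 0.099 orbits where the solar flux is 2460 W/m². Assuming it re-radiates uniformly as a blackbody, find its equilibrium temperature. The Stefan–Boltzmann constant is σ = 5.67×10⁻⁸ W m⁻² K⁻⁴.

Power absorbed = (1−a)S·πR²; power emitted = 4πR²σT⁴. Equating and cancelling πR²:
T = ((1−a)S / 4σ)^(1/4) = (2220 / (4 × 5.67×10⁻⁸))^(1/4) = (9.77×10^9)^(1/4).
T = 314 K.

T ≈ 314 K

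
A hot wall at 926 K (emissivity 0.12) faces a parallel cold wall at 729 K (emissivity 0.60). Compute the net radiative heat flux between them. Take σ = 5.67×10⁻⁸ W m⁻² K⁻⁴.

q ≈ 2850 W/m²

For two large parallel gray plates, q = σ(T₁⁴ − T₂⁴) / (1/ε₁ + 1/ε₂ − 1).
1/ε₁ + 1/ε₂ − 1 = 1/0.12 + 1/0.60 − 1 = 9.000.
T₁⁴ − T₂⁴ = 7.35×10^11 − 2.82×10^11 = 4.53×10^11 K⁴.
q = 5.67×10⁻⁸ × 4.53×10^11 / 9.000 = 2850 W/m².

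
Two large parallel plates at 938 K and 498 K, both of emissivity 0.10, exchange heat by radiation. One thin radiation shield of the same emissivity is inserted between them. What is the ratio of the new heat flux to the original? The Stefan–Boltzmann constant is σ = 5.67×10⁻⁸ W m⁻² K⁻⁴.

With N identical shields there are N+1 = 2 gaps in series, each with the same radiative resistance, so the flux falls to 1/(N+1) of its unshielded value.

ratio ≈ 0.500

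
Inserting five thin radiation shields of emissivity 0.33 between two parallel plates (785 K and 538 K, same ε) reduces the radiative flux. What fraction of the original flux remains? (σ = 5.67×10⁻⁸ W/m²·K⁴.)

With N identical shields there are N+1 = 6 gaps in series, each with the same radiative resistance, so the flux falls to 1/(N+1) of its unshielded value.

ratio ≈ 0.167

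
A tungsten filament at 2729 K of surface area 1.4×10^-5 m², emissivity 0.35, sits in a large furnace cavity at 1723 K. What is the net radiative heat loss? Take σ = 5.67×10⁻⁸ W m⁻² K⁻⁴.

Q = εσA(T⁴ − T_s⁴). T⁴ − T_s⁴ = (2729)⁴ − (1723)⁴ = 5.55×10^13 − 8.81×10^12 = 4.67×10^13 K⁴.
Q = 0.35 × 5.67×10⁻⁸ × 1.40×10^-5 × 4.67×10^13 = 13.0 W.

Q ≈ 13.0 W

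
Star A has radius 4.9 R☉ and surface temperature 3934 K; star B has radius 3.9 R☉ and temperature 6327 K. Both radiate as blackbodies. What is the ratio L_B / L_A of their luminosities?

L_B/L_A ≈ 4.24

L = 4πR²σT⁴ ∝ R²T⁴, so L_B/L_A = (3.9/4.9)² × (6327/3934)⁴ = 0.633 × 6.69 = 4.24.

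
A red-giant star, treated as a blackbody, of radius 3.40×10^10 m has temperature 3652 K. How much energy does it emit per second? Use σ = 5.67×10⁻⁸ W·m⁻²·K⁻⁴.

P ≈ 1.47×10^29 W

A = 4πr² = 4π × (3.40×10^10)² = 1.45×10^22 m².
P = σAT⁴ = 5.67×10⁻⁸ × 1.45×10^22 × (3652)⁴ = 5.67×10⁻⁸ × 1.45×10^22 × 1.78×10^14.
P = 1.47×10^29 W.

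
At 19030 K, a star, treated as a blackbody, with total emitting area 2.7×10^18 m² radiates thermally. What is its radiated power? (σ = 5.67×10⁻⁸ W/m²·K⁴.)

P = σAT⁴ = 5.67×10⁻⁸ × 2.70×10^18 × (19030)⁴ = 5.67×10⁻⁸ × 2.70×10^18 × 1.31×10^17.
P = 2.01×10^28 W.

P ≈ 2.01×10^28 W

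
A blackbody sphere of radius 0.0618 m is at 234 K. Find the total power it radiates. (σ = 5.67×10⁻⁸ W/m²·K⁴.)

P ≈ 8.16 W

A = 4πr² = 4π × (0.0618)² = 0.0480 m².
P = σAT⁴ = 5.67×10⁻⁸ × 0.0480 × (234)⁴ = 5.67×10⁻⁸ × 0.0480 × 3.00×10^9.
P = 8.16 W.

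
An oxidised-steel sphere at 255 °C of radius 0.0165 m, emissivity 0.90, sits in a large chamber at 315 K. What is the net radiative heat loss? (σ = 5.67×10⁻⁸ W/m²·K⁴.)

Q ≈ 11.8 W

A = 4πr² = 4π × (0.0165)² = 3.42×10^-3 m².
Convert: 255 °C = 528 K.
Q = εσA(T⁴ − T_s⁴). T⁴ − T_s⁴ = (528)⁴ − (315)⁴ = 7.77×10^10 − 9.85×10^9 = 6.79×10^10 K⁴.
Q = 0.90 × 5.67×10⁻⁸ × 3.42×10^-3 × 6.79×10^10 = 11.8 W.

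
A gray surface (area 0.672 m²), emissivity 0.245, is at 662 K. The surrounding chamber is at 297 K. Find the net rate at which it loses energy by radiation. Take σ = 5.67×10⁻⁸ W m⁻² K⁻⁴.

Q ≈ 1720 W

Q = εσA(T⁴ − T_s⁴). T⁴ − T_s⁴ = (662)⁴ − (297)⁴ = 1.92×10^11 − 7.78×10^9 = 1.84×10^11 K⁴.
Q = 0.245 × 5.67×10⁻⁸ × 0.672 × 1.84×10^11 = 1720 W.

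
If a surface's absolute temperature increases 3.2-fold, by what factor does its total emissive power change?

factor ≈ 105

P ∝ T⁴, so the power scales as (3.2)⁴ = 105.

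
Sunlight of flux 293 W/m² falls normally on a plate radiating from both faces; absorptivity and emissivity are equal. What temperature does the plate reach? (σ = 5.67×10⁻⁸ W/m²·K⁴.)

T ≈ 225 K

Absorbed flux αS = emitted flux 2εσT⁴ per unit area; with α = ε this gives T = (S/2σ)^(1/4).
T = (293 / (2 × 5.67×10⁻⁸))^(1/4) = (2.58×10^9)^(1/4).
T = 225 K.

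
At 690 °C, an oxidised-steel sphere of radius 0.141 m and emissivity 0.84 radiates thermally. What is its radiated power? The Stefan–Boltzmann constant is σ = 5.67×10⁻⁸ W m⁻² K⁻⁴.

P ≈ 10200 W

A = 4πr² = 4π × (0.141)² = 0.250 m².
690 °C = 963 K.
P = εσAT⁴ = 0.84 × 5.67×10⁻⁸ × 0.250 × (963)⁴ = 0.84 × 5.67×10⁻⁸ × 0.250 × 8.60×10^11.
P = 10200 W.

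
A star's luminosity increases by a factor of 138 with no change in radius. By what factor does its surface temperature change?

factor ≈ 3.43

P ∝ T⁴ ⇒ T ∝ P^(1/4), so T scales by (138)^(1/4) = 3.43.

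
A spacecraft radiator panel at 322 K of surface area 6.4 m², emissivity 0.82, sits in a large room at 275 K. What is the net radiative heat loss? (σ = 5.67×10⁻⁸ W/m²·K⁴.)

Q ≈ 1500 W

Q = εσA(T⁴ − T_s⁴). T⁴ − T_s⁴ = (322)⁴ − (275)⁴ = 1.08×10^10 − 5.72×10^9 = 5.03×10^9 K⁴.
Q = 0.82 × 5.67×10⁻⁸ × 6.40 × 5.03×10^9 = 1500 W.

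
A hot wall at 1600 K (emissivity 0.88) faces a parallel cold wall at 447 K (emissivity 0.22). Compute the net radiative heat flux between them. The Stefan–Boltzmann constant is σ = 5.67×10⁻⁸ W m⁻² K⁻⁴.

q ≈ 78900 W/m²

For two large parallel gray plates, q = σ(T₁⁴ − T₂⁴) / (1/ε₁ + 1/ε₂ − 1).
1/ε₁ + 1/ε₂ − 1 = 1/0.88 + 1/0.22 − 1 = 4.682.
T₁⁴ − T₂⁴ = 6.55×10^12 − 3.99×10^10 = 6.51×10^12 K⁴.
q = 5.67×10⁻⁸ × 6.51×10^12 / 4.682 = 78900 W/m².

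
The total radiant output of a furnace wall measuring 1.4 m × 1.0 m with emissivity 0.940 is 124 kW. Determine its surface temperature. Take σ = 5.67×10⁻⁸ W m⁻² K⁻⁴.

A = 1.4 × 1.0 = 1.40 m².
From P = εσAT⁴, T = (P / εσA)^(1/4) = (1.24×10^5 / (0.940 × 5.67×10⁻⁸ × 1.40))^(1/4).
T = (1.66×10^12)^(1/4) = 1140 K.

T ≈ 1140 K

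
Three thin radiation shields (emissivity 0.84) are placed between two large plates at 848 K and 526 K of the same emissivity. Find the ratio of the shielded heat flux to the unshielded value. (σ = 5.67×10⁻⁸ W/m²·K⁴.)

ratio ≈ 0.250

With N identical shields there are N+1 = 4 gaps in series, each with the same radiative resistance, so the flux falls to 1/(N+1) of its unshielded value.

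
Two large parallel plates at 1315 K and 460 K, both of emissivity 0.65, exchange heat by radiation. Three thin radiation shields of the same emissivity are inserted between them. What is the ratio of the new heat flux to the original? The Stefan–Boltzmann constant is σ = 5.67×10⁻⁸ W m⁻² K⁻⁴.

ratio ≈ 0.250

With N identical shields there are N+1 = 4 gaps in series, each with the same radiative resistance, so the flux falls to 1/(N+1) of its unshielded value.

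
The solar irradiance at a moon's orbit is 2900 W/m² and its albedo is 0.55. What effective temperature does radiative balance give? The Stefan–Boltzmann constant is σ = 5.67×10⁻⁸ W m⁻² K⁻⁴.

T ≈ 275 K

Power absorbed = (1−a)S·πR²; power emitted = 4πR²σT⁴. Equating and cancelling πR²:
T = ((1−a)S / 4σ)^(1/4) = (1300 / (4 × 5.67×10⁻⁸))^(1/4) = (5.75×10^9)^(1/4).
T = 275 K.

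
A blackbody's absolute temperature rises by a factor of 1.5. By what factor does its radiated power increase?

P ∝ T⁴, so the power scales as (1.5)⁴ = 5.06.

factor ≈ 5.06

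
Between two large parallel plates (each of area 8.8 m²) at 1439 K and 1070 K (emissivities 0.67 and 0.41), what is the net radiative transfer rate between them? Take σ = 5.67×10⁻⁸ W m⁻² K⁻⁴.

For two large parallel gray plates, q = σ(T₁⁴ − T₂⁴) / (1/ε₁ + 1/ε₂ − 1).
1/ε₁ + 1/ε₂ − 1 = 1/0.67 + 1/0.41 − 1 = 2.932.
T₁⁴ − T₂⁴ = 4.29×10^12 − 1.31×10^12 = 2.98×10^12 K⁴.
q = 5.67×10⁻⁸ × 2.98×10^12 / 2.932 = 57600 W/m².
Q = q·A = 57600 × 8.8 = 5.07×10^5 W.

Q ≈ 5.07×10^5 W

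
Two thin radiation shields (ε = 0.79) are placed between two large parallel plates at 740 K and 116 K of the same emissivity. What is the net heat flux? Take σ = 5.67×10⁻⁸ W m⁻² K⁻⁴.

Each of the 3 gaps contributes resistance (2/ε − 1) = 2/0.79 − 1 = 1.532; total = 4.595.
q = σ(T₁⁴ − T₂⁴) / 4.595 = 5.67×10⁻⁸ × 3.00×10^11 / 4.595 = 3700 W/m².

q ≈ 3700 W/m²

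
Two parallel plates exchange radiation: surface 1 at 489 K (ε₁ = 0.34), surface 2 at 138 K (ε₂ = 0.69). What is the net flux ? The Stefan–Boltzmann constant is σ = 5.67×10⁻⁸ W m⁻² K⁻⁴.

q ≈ 950 W/m²

For two large parallel gray plates, q = σ(T₁⁴ − T₂⁴) / (1/ε₁ + 1/ε₂ − 1).
1/ε₁ + 1/ε₂ − 1 = 1/0.34 + 1/0.69 − 1 = 3.390.
T₁⁴ − T₂⁴ = 5.72×10^10 − 3.63×10^8 = 5.68×10^10 K⁴.
q = 5.67×10⁻⁸ × 5.68×10^10 / 3.390 = 950 W/m².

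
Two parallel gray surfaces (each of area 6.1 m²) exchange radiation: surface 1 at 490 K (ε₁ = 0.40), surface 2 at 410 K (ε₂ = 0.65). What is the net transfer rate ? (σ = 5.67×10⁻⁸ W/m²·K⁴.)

For two large parallel gray plates, q = σ(T₁⁴ − T₂⁴) / (1/ε₁ + 1/ε₂ − 1).
1/ε₁ + 1/ε₂ − 1 = 1/0.40 + 1/0.65 − 1 = 3.038.
T₁⁴ − T₂⁴ = 5.76×10^10 − 2.83×10^10 = 2.94×10^10 K⁴.
q = 5.67×10⁻⁸ × 2.94×10^10 / 3.038 = 548 W/m².
Q = q·A = 548 × 6.1 = 3350 W.

Q ≈ 3350 W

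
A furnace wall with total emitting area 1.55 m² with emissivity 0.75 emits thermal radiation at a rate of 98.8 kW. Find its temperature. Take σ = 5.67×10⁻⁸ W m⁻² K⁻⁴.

From P = εσAT⁴, T = (P / εσA)^(1/4) = (98800 / (0.75 × 5.67×10⁻⁸ × 1.55))^(1/4).
T = (1.50×10^12)^(1/4) = 1110 K.

T ≈ 1110 K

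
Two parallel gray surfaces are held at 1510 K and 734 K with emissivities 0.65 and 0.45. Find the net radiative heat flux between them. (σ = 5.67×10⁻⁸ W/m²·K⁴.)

For two large parallel gray plates, q = σ(T₁⁴ − T₂⁴) / (1/ε₁ + 1/ε₂ − 1).
1/ε₁ + 1/ε₂ − 1 = 1/0.65 + 1/0.45 − 1 = 2.761.
T₁⁴ − T₂⁴ = 5.20×10^12 − 2.90×10^11 = 4.91×10^12 K⁴.
q = 5.67×10⁻⁸ × 4.91×10^12 / 2.761 = 1.01×10^5 W/m².

q ≈ 1.01×10^5 W/m²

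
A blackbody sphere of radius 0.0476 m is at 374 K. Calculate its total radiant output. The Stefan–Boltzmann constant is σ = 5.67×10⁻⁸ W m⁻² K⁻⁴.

A = 4πr² = 4π × (0.0476)² = 0.0285 m².
P = σAT⁴ = 5.67×10⁻⁸ × 0.0285 × (374)⁴ = 5.67×10⁻⁸ × 0.0285 × 1.96×10^10.
P = 31.6 W.

P ≈ 31.6 W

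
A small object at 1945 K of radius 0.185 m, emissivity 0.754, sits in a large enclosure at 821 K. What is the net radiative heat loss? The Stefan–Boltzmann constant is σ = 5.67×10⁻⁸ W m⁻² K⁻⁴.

A = 4πr² = 4π × (0.185)² = 0.430 m².
Q = εσA(T⁴ − T_s⁴). T⁴ − T_s⁴ = (1945)⁴ − (821)⁴ = 1.43×10^13 − 4.54×10^11 = 1.39×10^13 K⁴.
Q = 0.754 × 5.67×10⁻⁸ × 0.430 × 1.39×10^13 = 2.55×10^5 W.

Q ≈ 2.55×10^5 W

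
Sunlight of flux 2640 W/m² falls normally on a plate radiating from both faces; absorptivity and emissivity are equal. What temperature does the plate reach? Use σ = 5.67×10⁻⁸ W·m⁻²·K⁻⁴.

Absorbed flux αS = emitted flux 2εσT⁴ per unit area; with α = ε this gives T = (S/2σ)^(1/4).
T = (2640 / (2 × 5.67×10⁻⁸))^(1/4) = (2.33×10^10)^(1/4).
T = 391 K.

T ≈ 391 K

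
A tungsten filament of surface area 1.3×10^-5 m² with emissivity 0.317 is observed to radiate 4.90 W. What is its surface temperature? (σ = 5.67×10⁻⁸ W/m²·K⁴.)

T ≈ 2140 K

From P = εσAT⁴, T = (P / εσA)^(1/4) = (4.90 / (0.317 × 5.67×10⁻⁸ × 1.30×10^-5))^(1/4).
T = (2.10×10^13)^(1/4) = 2140 K.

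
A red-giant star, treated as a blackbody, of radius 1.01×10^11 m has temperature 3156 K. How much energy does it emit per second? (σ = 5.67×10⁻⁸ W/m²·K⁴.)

P ≈ 7.21×10^29 W

A = 4πr² = 4π × (1.01×10^11)² = 1.28×10^23 m².
P = σAT⁴ = 5.67×10⁻⁸ × 1.28×10^23 × (3156)⁴ = 5.67×10⁻⁸ × 1.28×10^23 × 9.92×10^13.
P = 7.21×10^29 W.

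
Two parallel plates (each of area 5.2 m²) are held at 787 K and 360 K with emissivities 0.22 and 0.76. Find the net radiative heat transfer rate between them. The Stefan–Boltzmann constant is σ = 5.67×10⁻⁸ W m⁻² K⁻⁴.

Q ≈ 22200 W

For two large parallel gray plates, q = σ(T₁⁴ − T₂⁴) / (1/ε₁ + 1/ε₂ − 1).
1/ε₁ + 1/ε₂ − 1 = 1/0.22 + 1/0.76 − 1 = 4.861.
T₁⁴ − T₂⁴ = 3.84×10^11 − 1.68×10^10 = 3.67×10^11 K⁴.
q = 5.67×10⁻⁸ × 3.67×10^11 / 4.861 = 4280 W/m².
Q = q·A = 4280 × 5.2 = 22200 W.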